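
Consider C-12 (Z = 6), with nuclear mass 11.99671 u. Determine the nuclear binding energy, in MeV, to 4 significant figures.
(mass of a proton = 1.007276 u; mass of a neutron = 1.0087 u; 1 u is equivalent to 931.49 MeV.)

92.35 MeV

Σm = 6·m_p + 6·m_n = 6.043656 + 6.0522 = 12.095856 u
Mass defect Δm = 12.095856 − 11.99671 = 0.099146 u
E_B = 0.099146 × 931.49 = 92.3535 MeV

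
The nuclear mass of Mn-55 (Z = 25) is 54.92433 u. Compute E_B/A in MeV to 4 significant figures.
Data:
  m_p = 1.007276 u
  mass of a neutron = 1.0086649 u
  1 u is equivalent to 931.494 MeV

8.765 MeV/nucleon

Total constituent mass: 25 × 1.007276 + 30 × 1.0086649 = 55.4418470 u
Δm = 55.4418470 − 54.92433 = 0.5175170 u
Converting to energy: 0.5175170 u × 931.494 MeV/u = 482.064 MeV
BE/A = 482.064 MeV / 55 = 8.765 MeV/nucleon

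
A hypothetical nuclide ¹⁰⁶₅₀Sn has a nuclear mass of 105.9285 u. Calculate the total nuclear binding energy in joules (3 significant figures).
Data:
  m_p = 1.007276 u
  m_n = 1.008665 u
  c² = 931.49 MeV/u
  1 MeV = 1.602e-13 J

Z = 50, so N = A − Z = 106 − 50 = 56.
Mass of separated nucleons = 50(1.007276) + 56(1.008665) = 50.363800 + 56.485240 = 106.849040 u
The mass defect is 106.849040 − 105.9285 = 0.920540 u.
Converting to energy: 0.920540 u × 931.49 MeV/u = 857.474 MeV
In joules: 857.474 MeV × 1.602e-13 J/MeV = 1.3737e-10 J

1.37e-10 J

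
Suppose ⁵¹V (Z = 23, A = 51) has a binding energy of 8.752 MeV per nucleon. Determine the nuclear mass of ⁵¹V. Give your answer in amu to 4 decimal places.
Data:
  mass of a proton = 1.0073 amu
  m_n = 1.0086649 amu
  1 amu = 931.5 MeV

Total binding energy = 51 × 8.752 = 446.352 MeV
Mass defect = 446.352 MeV / (931.5 MeV/amu) = 0.479176 amu
Constituent mass = 23(1.0073) + 28(1.0086649) = 51.4105172 amu
Nuclear mass = 51.4105172 − 0.479176 = 50.9313412 amu ≈ 50.9313 amu (to 4 decimal places)

50.9313 amu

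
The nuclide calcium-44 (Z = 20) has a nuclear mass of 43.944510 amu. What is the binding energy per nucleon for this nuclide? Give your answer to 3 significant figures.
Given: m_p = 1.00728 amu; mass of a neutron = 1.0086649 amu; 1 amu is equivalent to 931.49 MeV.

With 20 protons and 24 neutrons (A = 44):
Σm = 20·m_p + 24·m_n = 20.14560 + 24.2079576 = 44.3535576 amu
Mass defect Δm = 44.3535576 − 43.944510 = 0.4090476 amu
E_B = 0.4090476 × 931.49 = 381.024 MeV
Dividing by A = 44 gives 8.660 MeV per nucleon.

8.66 MeV/nucleon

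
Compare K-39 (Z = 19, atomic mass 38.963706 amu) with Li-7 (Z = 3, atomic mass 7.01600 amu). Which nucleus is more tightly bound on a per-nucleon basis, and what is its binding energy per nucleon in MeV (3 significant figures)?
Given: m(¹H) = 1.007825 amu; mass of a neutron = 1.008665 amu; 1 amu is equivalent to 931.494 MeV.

K-39; 8.56 MeV/nucleon

K-39: Σm = 19(1.007825) + 20(1.008665) = 39.321975 amu; Δm = 0.358269 amu; E_B = 333.73 MeV; E_B/A = 8.557 MeV
Li-7: Σm = 3(1.007825) + 4(1.008665) = 7.058135 amu; Δm = 0.042135 amu; E_B = 39.248 MeV; E_B/A = 5.607 MeV
K-39 has the higher binding energy per nucleon, so it is the more tightly bound nucleus.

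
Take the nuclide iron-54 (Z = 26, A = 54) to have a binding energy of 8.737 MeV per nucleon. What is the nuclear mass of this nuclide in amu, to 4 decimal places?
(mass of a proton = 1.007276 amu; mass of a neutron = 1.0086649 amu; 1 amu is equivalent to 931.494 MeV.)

53.9253 amu

Total binding energy = 54 × 8.737 = 471.798 MeV
Mass defect = 471.798 MeV / (931.494 MeV/amu) = 0.506496 amu
Constituent mass = 26(1.007276) + 28(1.0086649) = 54.4317932 amu
Nuclear mass = 54.4317932 − 0.506496 = 53.9252972 amu ≈ 53.9253 amu (to 4 decimal places)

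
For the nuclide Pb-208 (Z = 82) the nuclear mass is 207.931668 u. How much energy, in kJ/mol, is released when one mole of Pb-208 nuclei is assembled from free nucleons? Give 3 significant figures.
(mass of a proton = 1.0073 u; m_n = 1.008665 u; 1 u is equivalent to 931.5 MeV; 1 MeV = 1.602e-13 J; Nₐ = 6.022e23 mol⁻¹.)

Σm = 82·m_p + 126·m_n = 82.5986 + 127.091790 = 209.690390 u
Δm = 209.690390 − 207.931668 = 1.758722 u
Converting to energy: 1.758722 u × 931.5 MeV/u = 1638.25 MeV
Per nucleus in joules: 1638.25 MeV × 1.602e-13 J/MeV = 2.6245e-10 J
Per mole: 2.6245e-10 J × 6.022e23 mol⁻¹ = 1.5805e+14 J/mol

1.58e+11 kJ/mol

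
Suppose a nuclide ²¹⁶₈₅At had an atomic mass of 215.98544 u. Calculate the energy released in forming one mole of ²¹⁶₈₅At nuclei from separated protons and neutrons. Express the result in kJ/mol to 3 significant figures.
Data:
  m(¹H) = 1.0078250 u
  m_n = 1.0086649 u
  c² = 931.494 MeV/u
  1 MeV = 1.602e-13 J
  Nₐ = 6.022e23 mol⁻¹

1.63e+11 kJ/mol

Z = 85, so N = A − Z = 216 − 85 = 131.
Σm = 85·m(¹H) + 131·m_n = 85.6651250 + 132.1351019 = 217.8002269 u
Mass defect Δm = 217.8002269 − 215.98544 = 1.8147869 u
E_B = 1.8147869 × 931.494 = 1690.46 MeV
Per nucleus in joules: 1690.46 MeV × 1.602e-13 J/MeV = 2.7081e-10 J
Per mole: 2.7081e-10 J × 6.022e23 mol⁻¹ = 1.6308e+14 J/mol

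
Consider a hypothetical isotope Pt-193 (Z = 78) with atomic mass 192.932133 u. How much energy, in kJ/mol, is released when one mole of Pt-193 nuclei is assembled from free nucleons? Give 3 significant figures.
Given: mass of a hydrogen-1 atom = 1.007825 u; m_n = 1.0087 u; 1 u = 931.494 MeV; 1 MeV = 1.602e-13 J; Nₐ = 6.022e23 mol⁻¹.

1.51e+11 kJ/mol

Z = 78, so N = A − Z = 193 − 78 = 115.
Σm = 78·m(¹H) + 115·m_n = 78.610350 + 116.0005 = 194.610850 u
The mass defect is 194.610850 − 192.932133 = 1.678717 u.
Converting to energy: 1.678717 u × 931.494 MeV/u = 1563.71 MeV
Per nucleus in joules: 1563.71 MeV × 1.602e-13 J/MeV = 2.5051e-10 J
Per mole: 2.5051e-10 J × 6.022e23 mol⁻¹ = 1.5086e+14 J/mol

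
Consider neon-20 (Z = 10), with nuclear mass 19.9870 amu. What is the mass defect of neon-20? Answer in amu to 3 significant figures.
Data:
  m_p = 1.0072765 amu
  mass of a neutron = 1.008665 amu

The nucleus contains 10 protons and 20 − 10 = 10 neutrons.
Σm = 10·m_p + 10·m_n = 10.0727650 + 10.086650 = 20.1594150 amu
The mass defect is 20.1594150 − 19.9870 = 0.1724150 amu.

0.172 amu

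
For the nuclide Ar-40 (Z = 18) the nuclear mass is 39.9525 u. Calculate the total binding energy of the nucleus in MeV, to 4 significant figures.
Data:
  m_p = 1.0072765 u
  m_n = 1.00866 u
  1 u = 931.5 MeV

Σm = 18·m_p + 22·m_n = 18.1309770 + 22.19052 = 40.3214970 u
Mass defect Δm = 40.3214970 − 39.9525 = 0.3689970 u
E_B = 0.3689970 × 931.5 = 343.721 MeV

343.7 MeV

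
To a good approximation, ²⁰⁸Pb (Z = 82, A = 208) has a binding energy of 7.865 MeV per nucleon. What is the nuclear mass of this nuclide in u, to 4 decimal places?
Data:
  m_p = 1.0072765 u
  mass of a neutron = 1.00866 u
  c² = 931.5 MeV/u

Total binding energy = 208 × 7.865 = 1635.920 MeV
Mass defect = 1635.920 MeV / (931.5 MeV/u) = 1.756221 u
Constituent mass = 82(1.0072765) + 126(1.00866) = 209.6878330 u
Nuclear mass = 209.6878330 − 1.756221 = 207.9316120 u ≈ 207.9316 u (to 4 decimal places)

207.9316 u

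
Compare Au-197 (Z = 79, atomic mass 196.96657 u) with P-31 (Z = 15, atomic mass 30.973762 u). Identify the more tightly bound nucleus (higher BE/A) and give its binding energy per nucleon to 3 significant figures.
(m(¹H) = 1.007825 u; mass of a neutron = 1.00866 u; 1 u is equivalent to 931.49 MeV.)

Au-197: Σm = 79(1.007825) + 118(1.00866) = 198.640055 u; Δm = 1.673485 u; E_B = 1558.8 MeV; E_B/A = 7.913 MeV
P-31: Σm = 15(1.007825) + 16(1.00866) = 31.255935 u; Δm = 0.282173 u; E_B = 262.84 MeV; E_B/A = 8.479 MeV
P-31 has the higher binding energy per nucleon, so it is the more tightly bound nucleus.

P-31; 8.48 MeV/nucleon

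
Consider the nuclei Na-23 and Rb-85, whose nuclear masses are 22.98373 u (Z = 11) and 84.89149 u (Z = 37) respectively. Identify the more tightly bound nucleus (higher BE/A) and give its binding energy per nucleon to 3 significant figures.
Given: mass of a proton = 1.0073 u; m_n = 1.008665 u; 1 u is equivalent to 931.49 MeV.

Na-23: Σm = 11(1.0073) + 12(1.008665) = 23.184280 u; Δm = 0.200550 u; E_B = 186.81 MeV; E_B/A = 8.122 MeV
Rb-85: Σm = 37(1.0073) + 48(1.008665) = 85.686020 u; Δm = 0.794530 u; E_B = 740.10 MeV; E_B/A = 8.707 MeV
Rb-85 has the higher binding energy per nucleon, so it is the more tightly bound nucleus.

Rb-85; 8.71 MeV/nucleon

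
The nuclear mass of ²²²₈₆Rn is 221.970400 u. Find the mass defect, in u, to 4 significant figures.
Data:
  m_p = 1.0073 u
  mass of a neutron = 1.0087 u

Z = 86, so N = A − Z = 222 − 86 = 136.
Mass of separated nucleons = 86(1.0073) + 136(1.0087) = 86.6278 + 137.1832 = 223.8110 u
Δm = 223.8110 − 221.970400 = 1.840600 u

1.841 u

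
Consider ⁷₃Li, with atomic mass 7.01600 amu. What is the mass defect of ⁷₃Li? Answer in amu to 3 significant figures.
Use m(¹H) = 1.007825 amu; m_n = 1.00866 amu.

The nucleus contains 3 protons and 7 − 3 = 4 neutrons.
Total constituent mass: 3 × 1.007825 + 4 × 1.00866 = 7.058115 amu
Mass defect Δm = 7.058115 − 7.01600 = 0.042115 amu

0.0421 amu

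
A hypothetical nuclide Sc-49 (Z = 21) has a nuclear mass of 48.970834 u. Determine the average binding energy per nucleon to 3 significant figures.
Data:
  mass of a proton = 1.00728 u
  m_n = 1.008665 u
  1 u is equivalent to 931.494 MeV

8.07 MeV/nucleon

Σm = 21·m_p + 28·m_n = 21.15288 + 28.242620 = 49.395500 u
Δm = 49.395500 − 48.970834 = 0.424666 u
E_B = 0.424666 × 931.494 = 395.574 MeV
BE/A = 395.574 MeV / 49 = 8.073 MeV/nucleon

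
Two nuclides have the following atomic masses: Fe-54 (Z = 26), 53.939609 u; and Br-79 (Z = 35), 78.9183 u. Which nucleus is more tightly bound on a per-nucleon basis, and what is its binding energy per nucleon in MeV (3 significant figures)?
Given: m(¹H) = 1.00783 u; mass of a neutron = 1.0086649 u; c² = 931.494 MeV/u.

Fe-54: Σm = 26(1.00783) + 28(1.0086649) = 54.4461972 u; Δm = 0.5065882 u; E_B = 471.88 MeV; E_B/A = 8.739 MeV
Br-79: Σm = 35(1.00783) + 44(1.0086649) = 79.6553056 u; Δm = 0.7370056 u; E_B = 686.52 MeV; E_B/A = 8.690 MeV
Fe-54 has the higher binding energy per nucleon, so it is the more tightly bound nucleus.

Fe-54; 8.74 MeV/nucleon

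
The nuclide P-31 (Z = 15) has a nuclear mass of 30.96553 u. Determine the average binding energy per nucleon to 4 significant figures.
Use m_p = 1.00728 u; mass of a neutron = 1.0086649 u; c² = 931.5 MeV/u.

The nucleus contains 15 protons and 31 − 15 = 16 neutrons.
Total constituent mass: 15 × 1.00728 + 16 × 1.0086649 = 31.2478384 u
The mass defect is 31.2478384 − 30.96553 = 0.2823084 u.
Binding energy = Δm·c² = 0.2823084 × 931.5 MeV/u = 262.970 MeV
BE/A = 262.970 MeV / 31 = 8.483 MeV/nucleon

8.483 MeV/nucleon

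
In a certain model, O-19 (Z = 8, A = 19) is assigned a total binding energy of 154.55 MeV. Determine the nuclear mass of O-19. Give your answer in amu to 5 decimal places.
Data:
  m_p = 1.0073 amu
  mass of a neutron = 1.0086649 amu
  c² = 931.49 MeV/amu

18.98780 amu

Mass defect = 154.55 MeV / (931.49 MeV/amu) = 0.1659170 amu
Constituent mass = 8(1.0073) + 11(1.0086649) = 19.1537139 amu
Nuclear mass = 19.1537139 − 0.1659170 = 18.9877969 amu ≈ 18.98780 amu (to 5 decimal places)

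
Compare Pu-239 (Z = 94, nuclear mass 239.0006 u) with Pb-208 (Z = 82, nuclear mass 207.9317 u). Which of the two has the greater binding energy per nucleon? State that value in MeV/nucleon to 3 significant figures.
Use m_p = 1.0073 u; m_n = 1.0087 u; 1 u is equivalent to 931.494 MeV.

Pu-239: Σm = 94(1.0073) + 145(1.0087) = 240.9477 u; Δm = 1.9471 u; E_B = 1813.7 MeV; E_B/A = 7.589 MeV
Pb-208: Σm = 82(1.0073) + 126(1.0087) = 209.6948 u; Δm = 1.7631 u; E_B = 1642.3 MeV; E_B/A = 7.896 MeV
Pb-208 has the higher binding energy per nucleon, so it is the more tightly bound nucleus.

Pb-208; 7.90 MeV/nucleon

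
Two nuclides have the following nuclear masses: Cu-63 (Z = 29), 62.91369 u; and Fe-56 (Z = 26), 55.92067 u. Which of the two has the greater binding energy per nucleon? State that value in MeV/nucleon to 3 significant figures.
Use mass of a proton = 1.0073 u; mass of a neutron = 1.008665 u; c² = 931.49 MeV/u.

Fe-56; 8.80 MeV/nucleon

Cu-63: Σm = 29(1.0073) + 34(1.008665) = 63.506310 u; Δm = 0.592620 u; E_B = 552.02 MeV; E_B/A = 8.762 MeV
Fe-56: Σm = 26(1.0073) + 30(1.008665) = 56.449750 u; Δm = 0.529080 u; E_B = 492.83 MeV; E_B/A = 8.801 MeV
Fe-56 has the higher binding energy per nucleon, so it is the more tightly bound nucleus.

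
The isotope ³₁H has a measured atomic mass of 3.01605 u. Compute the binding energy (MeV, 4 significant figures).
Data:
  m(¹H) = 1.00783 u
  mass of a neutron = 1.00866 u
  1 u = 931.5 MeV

The nucleus contains 1 protons and 3 − 1 = 2 neutrons.
Total constituent mass: 1 × 1.00783 + 2 × 1.00866 = 3.02515 u
Mass defect Δm = 3.02515 − 3.01605 = 0.00910 u
Converting to energy: 0.00910 u × 931.5 MeV/u = 8.47665 MeV

8.477 MeV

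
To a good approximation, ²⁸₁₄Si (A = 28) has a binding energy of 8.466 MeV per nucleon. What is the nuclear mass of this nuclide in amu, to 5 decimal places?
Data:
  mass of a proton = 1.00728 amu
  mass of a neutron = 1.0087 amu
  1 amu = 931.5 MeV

27.96924 amu

Total binding energy = 28 × 8.466 = 237.048 MeV
Mass defect = 237.048 MeV / (931.5 MeV/amu) = 0.2544799 amu
Constituent mass = 14(1.00728) + 14(1.0087) = 28.22372 amu
Nuclear mass = 28.22372 − 0.2544799 = 27.9692401 amu ≈ 27.96924 amu (to 5 decimal places)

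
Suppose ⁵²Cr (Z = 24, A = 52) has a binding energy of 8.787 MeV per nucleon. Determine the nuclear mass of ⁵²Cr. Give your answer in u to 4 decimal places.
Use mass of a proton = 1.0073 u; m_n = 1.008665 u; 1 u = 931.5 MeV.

Total binding energy = 52 × 8.787 = 456.924 MeV
Mass defect = 456.924 MeV / (931.5 MeV/u) = 0.490525 u
Constituent mass = 24(1.0073) + 28(1.008665) = 52.417820 u
Nuclear mass = 52.417820 − 0.490525 = 51.927295 u ≈ 51.9273 u (to 4 decimal places)

51.9273 u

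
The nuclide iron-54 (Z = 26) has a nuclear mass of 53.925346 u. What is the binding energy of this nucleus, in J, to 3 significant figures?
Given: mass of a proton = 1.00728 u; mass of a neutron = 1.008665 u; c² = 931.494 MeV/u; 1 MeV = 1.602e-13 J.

7.56e-11 J

The nucleus contains 26 protons and 54 − 26 = 28 neutrons.
Mass of separated nucleons = 26(1.00728) + 28(1.008665) = 26.18928 + 28.242620 = 54.431900 u
The mass defect is 54.431900 − 53.925346 = 0.506554 u.
E_B = 0.506554 × 931.494 = 471.852 MeV
In joules: 471.852 MeV × 1.602e-13 J/MeV = 7.5591e-11 J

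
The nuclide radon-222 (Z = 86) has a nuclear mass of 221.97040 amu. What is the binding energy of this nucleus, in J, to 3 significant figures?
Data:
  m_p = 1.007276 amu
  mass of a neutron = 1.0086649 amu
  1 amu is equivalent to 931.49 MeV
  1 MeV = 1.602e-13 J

Mass of separated nucleons = 86(1.007276) + 136(1.0086649) = 86.625736 + 137.1784264 = 223.8041624 amu
Δm = 223.8041624 − 221.97040 = 1.8337624 amu
E_B = 1.8337624 × 931.49 = 1708.13 MeV
In joules: 1708.13 MeV × 1.602e-13 J/MeV = 2.7364e-10 J

2.74e-10 J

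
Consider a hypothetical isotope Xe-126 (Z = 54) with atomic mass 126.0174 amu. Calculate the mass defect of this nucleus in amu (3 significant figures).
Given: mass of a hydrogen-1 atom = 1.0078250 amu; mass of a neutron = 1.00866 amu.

1.03 amu

With 54 protons and 72 neutrons (A = 126):
Σm = 54·m(¹H) + 72·m_n = 54.4225500 + 72.62352 = 127.0460700 amu
Mass defect Δm = 127.0460700 − 126.0174 = 1.0286700 amu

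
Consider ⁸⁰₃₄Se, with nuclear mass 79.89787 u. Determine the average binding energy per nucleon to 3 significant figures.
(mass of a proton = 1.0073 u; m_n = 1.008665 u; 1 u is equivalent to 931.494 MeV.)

The nucleus contains 34 protons and 80 − 34 = 46 neutrons.
Mass of separated nucleons = 34(1.0073) + 46(1.008665) = 34.2482 + 46.398590 = 80.646790 u
The mass defect is 80.646790 − 79.89787 = 0.748920 u.
E_B = 0.748920 × 931.494 = 697.614 MeV
Dividing by A = 80 gives 8.720 MeV per nucleon.

8.72 MeV/nucleon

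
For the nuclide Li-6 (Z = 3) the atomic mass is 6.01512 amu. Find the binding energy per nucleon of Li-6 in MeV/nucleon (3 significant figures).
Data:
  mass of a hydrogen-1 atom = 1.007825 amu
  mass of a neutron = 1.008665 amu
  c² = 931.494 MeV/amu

The nucleus contains 3 protons and 6 − 3 = 3 neutrons.
Mass of separated nucleons = 3(1.007825) + 3(1.008665) = 3.023475 + 3.025995 = 6.049470 amu
Mass defect Δm = 6.049470 − 6.01512 = 0.034350 amu
E_B = 0.034350 × 931.494 = 31.9968 MeV
BE/A = 31.9968 MeV / 6 = 5.333 MeV/nucleon

5.33 MeV/nucleon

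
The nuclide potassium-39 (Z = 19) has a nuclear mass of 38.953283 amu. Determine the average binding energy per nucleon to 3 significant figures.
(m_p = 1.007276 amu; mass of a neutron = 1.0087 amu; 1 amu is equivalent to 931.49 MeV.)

8.57 MeV/nucleon

With 19 protons and 20 neutrons (A = 39):
Total constituent mass: 19 × 1.007276 + 20 × 1.0087 = 39.312244 amu
Δm = 39.312244 − 38.953283 = 0.358961 amu
Converting to energy: 0.358961 amu × 931.49 MeV/amu = 334.369 MeV
BE/A = 334.369 MeV / 39 = 8.574 MeV/nucleon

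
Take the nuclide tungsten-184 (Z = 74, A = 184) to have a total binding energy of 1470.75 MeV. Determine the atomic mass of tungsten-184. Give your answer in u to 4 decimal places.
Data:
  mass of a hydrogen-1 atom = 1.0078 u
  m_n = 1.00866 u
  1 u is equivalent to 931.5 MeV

183.9509 u

Mass defect = 1470.75 MeV / (931.5 MeV/u) = 1.578905 u
Constituent mass = 74(1.0078) + 110(1.00866) = 185.52980 u
Atomic mass = 185.52980 − 1.578905 = 183.950895 u ≈ 183.9509 u (to 4 decimal places)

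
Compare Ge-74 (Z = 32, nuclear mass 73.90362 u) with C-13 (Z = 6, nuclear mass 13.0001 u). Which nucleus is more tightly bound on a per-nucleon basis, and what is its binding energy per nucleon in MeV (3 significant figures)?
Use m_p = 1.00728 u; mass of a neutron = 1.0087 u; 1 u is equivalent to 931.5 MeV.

Ge-74; 8.75 MeV/nucleon

Ge-74: Σm = 32(1.00728) + 42(1.0087) = 74.59836 u; Δm = 0.69474 u; E_B = 647.15 MeV; E_B/A = 8.745 MeV
C-13: Σm = 6(1.00728) + 7(1.0087) = 13.10458 u; Δm = 0.10448 u; E_B = 97.323 MeV; E_B/A = 7.486 MeV
Ge-74 has the higher binding energy per nucleon, so it is the more tightly bound nucleus.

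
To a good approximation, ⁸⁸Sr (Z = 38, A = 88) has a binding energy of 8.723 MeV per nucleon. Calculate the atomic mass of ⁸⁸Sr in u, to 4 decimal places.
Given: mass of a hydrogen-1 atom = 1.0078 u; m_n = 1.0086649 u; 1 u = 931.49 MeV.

Total binding energy = 88 × 8.723 = 767.624 MeV
Mass defect = 767.624 MeV / (931.49 MeV/u) = 0.824082 u
Constituent mass = 38(1.0078) + 50(1.0086649) = 88.7296450 u
Atomic mass = 88.7296450 − 0.824082 = 87.9055630 u ≈ 87.9056 u (to 4 decimal places)

87.9056 u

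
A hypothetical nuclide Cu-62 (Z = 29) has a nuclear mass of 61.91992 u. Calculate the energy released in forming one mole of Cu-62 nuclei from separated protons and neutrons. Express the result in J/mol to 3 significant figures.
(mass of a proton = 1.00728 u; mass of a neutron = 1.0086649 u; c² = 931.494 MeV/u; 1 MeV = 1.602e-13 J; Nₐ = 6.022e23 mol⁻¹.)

5.19e+13 J/mol

Σm = 29·m_p + 33·m_n = 29.21112 + 33.2859417 = 62.4970617 u
Δm = 62.4970617 − 61.91992 = 0.5771417 u
Binding energy = Δm·c² = 0.5771417 × 931.494 MeV/u = 537.604 MeV
Per nucleus in joules: 537.604 MeV × 1.602e-13 J/MeV = 8.6124e-11 J
Per mole: 8.6124e-11 J × 6.022e23 mol⁻¹ = 5.1864e+13 J/mol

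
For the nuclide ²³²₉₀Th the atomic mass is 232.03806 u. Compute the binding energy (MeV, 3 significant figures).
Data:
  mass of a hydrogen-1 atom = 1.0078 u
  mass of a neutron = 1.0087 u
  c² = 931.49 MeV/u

1770 MeV

Σm = 90·m(¹H) + 142·m_n = 90.7020 + 143.2354 = 233.9374 u
The mass defect is 233.9374 − 232.03806 = 1.89934 u.
E_B = 1.89934 × 931.49 = 1769.22 MeV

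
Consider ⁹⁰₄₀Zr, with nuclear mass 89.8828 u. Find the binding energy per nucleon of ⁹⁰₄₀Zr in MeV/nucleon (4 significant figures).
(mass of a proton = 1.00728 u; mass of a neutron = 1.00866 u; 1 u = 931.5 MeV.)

8.708 MeV/nucleon

The nucleus contains 40 protons and 90 − 40 = 50 neutrons.
Σm = 40·m_p + 50·m_n = 40.29120 + 50.43300 = 90.72420 u
Δm = 90.72420 − 89.8828 = 0.84140 u
Binding energy = Δm·c² = 0.84140 × 931.5 MeV/u = 783.764 MeV
Per nucleon: 783.764 / 90 = 8.708 MeV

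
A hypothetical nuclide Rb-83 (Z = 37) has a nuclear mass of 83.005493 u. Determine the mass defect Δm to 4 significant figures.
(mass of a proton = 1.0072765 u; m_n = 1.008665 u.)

0.6623 u

Total constituent mass: 37 × 1.0072765 + 46 × 1.008665 = 83.6678205 u
Δm = 83.6678205 − 83.005493 = 0.6623275 u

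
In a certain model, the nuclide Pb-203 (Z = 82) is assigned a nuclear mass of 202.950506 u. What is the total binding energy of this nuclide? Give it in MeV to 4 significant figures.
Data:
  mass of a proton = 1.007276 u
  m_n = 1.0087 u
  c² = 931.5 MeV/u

The nucleus contains 82 protons and 203 − 82 = 121 neutrons.
Total constituent mass: 82 × 1.007276 + 121 × 1.0087 = 204.649332 u
Mass defect Δm = 204.649332 − 202.950506 = 1.698826 u
Binding energy = Δm·c² = 1.698826 × 931.5 MeV/u = 1582.46 MeV

1582 MeV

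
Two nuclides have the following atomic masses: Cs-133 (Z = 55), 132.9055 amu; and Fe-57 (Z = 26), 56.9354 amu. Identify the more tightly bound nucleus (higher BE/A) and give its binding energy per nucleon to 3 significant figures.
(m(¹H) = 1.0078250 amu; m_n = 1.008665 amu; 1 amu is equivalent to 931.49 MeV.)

Cs-133: Σm = 55(1.0078250) + 78(1.008665) = 134.1062450 amu; Δm = 1.2007450 amu; E_B = 1118.5 MeV; E_B/A = 8.410 MeV
Fe-57: Σm = 26(1.0078250) + 31(1.008665) = 57.4720650 amu; Δm = 0.5366650 amu; E_B = 499.90 MeV; E_B/A = 8.770 MeV
Fe-57 has the higher binding energy per nucleon, so it is the more tightly bound nucleus.

Fe-57; 8.77 MeV/nucleon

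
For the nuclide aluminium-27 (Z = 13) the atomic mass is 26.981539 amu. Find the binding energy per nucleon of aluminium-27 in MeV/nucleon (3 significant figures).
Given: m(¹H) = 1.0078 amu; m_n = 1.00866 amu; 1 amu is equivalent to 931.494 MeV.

8.32 MeV/nucleon

Mass of separated nucleons = 13(1.0078) + 14(1.00866) = 13.1014 + 14.12124 = 27.22264 amu
Mass defect Δm = 27.22264 − 26.981539 = 0.241101 amu
E_B = 0.241101 × 931.494 = 224.584 MeV
Per nucleon: 224.584 / 27 = 8.318 MeV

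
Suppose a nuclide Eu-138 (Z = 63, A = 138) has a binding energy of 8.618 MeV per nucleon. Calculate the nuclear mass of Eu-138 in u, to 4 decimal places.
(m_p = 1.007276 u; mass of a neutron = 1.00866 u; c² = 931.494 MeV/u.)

137.8311 u

Total binding energy = 138 × 8.618 = 1189.284 MeV
Mass defect = 1189.284 MeV / (931.494 MeV/u) = 1.276749 u
Constituent mass = 63(1.007276) + 75(1.00866) = 139.107888 u
Nuclear mass = 139.107888 − 1.276749 = 137.831139 u ≈ 137.8311 u (to 4 decimal places)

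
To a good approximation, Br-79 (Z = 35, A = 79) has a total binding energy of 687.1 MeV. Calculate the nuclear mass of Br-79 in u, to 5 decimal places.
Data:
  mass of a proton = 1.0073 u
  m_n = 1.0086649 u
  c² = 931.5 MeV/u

78.89913 u

Mass defect = 687.1 MeV / (931.5 MeV/u) = 0.7376275 u
Constituent mass = 35(1.0073) + 44(1.0086649) = 79.6367556 u
Nuclear mass = 79.6367556 − 0.7376275 = 78.8991281 u ≈ 78.89913 u (to 5 decimal places)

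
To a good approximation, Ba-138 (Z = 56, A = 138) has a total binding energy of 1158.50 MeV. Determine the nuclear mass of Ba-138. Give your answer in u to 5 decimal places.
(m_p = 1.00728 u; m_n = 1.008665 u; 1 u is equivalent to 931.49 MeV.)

137.87450 u

Mass defect = 1158.50 MeV / (931.49 MeV/u) = 1.2437063 u
Constituent mass = 56(1.00728) + 82(1.008665) = 139.118210 u
Nuclear mass = 139.118210 − 1.2437063 = 137.8745037 u ≈ 137.87450 u (to 5 decimal places)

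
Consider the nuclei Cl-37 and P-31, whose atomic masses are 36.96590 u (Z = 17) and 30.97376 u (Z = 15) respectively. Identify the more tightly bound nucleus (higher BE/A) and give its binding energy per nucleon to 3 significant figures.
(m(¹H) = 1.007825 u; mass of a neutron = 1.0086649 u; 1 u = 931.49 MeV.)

Cl-37; 8.57 MeV/nucleon

Cl-37: Σm = 17(1.007825) + 20(1.0086649) = 37.3063230 u; Δm = 0.3404230 u; E_B = 317.10 MeV; E_B/A = 8.570 MeV
P-31: Σm = 15(1.007825) + 16(1.0086649) = 31.2560134 u; Δm = 0.2822534 u; E_B = 262.92 MeV; E_B/A = 8.481 MeV
Cl-37 has the higher binding energy per nucleon, so it is the more tightly bound nucleus.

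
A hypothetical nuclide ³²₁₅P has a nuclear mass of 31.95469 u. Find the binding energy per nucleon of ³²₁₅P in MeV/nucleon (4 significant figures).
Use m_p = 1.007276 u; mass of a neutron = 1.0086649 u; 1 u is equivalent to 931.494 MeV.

Z = 15, so N = A − Z = 32 − 15 = 17.
Mass of separated nucleons = 15(1.007276) + 17(1.0086649) = 15.109140 + 17.1473033 = 32.2564433 u
Δm = 32.2564433 − 31.95469 = 0.3017533 u
Binding energy = Δm·c² = 0.3017533 × 931.494 MeV/u = 281.081 MeV
Per nucleon: 281.081 / 32 = 8.784 MeV

8.784 MeV/nucleon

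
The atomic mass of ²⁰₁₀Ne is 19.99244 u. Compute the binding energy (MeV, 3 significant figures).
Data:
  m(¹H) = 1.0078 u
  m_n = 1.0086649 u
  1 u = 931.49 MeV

160 MeV

Σm = 10·m(¹H) + 10·m_n = 10.0780 + 10.0866490 = 20.1646490 u
Δm = 20.1646490 − 19.99244 = 0.1722090 u
E_B = 0.1722090 × 931.49 = 160.411 MeV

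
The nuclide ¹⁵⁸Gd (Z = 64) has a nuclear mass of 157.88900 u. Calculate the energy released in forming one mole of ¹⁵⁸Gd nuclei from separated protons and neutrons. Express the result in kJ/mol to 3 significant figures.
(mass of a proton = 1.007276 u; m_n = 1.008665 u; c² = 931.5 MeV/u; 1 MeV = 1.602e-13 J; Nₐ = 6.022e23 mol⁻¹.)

1.25e+11 kJ/mol

With 64 protons and 94 neutrons (A = 158):
Total constituent mass: 64 × 1.007276 + 94 × 1.008665 = 159.280174 u
Mass defect Δm = 159.280174 − 157.88900 = 1.391174 u
Converting to energy: 1.391174 u × 931.5 MeV/u = 1295.88 MeV
Per nucleus in joules: 1295.88 MeV × 1.602e-13 J/MeV = 2.0760e-10 J
Per mole: 2.0760e-10 J × 6.022e23 mol⁻¹ = 1.2502e+14 J/mol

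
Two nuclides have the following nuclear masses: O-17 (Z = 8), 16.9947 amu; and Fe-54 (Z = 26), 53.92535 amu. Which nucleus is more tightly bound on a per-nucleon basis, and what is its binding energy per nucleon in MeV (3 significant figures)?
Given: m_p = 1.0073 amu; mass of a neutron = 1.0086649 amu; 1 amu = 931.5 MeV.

Fe-54; 8.75 MeV/nucleon

O-17: Σm = 8(1.0073) + 9(1.0086649) = 17.1363841 amu; Δm = 0.1416841 amu; E_B = 131.979 MeV; E_B/A = 7.763 MeV
Fe-54: Σm = 26(1.0073) + 28(1.0086649) = 54.4324172 amu; Δm = 0.5070672 amu; E_B = 472.33 MeV; E_B/A = 8.747 MeV
Fe-54 has the higher binding energy per nucleon, so it is the more tightly bound nucleus.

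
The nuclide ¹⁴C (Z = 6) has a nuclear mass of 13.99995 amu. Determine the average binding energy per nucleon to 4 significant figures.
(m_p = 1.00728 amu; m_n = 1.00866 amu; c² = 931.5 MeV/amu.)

7.519 MeV/nucleon

With 6 protons and 8 neutrons (A = 14):
Total constituent mass: 6 × 1.00728 + 8 × 1.00866 = 14.11296 amu
Mass defect Δm = 14.11296 − 13.99995 = 0.11301 amu
E_B = 0.11301 × 931.5 = 105.269 MeV
BE/A = 105.269 MeV / 14 = 7.519 MeV/nucleon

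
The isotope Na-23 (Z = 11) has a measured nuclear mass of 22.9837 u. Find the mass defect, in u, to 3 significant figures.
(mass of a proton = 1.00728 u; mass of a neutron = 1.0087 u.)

0.201 u

Z = 11, so N = A − Z = 23 − 11 = 12.
Mass of separated nucleons = 11(1.00728) + 12(1.0087) = 11.08008 + 12.1044 = 23.18448 u
The mass defect is 23.18448 − 22.9837 = 0.20078 u.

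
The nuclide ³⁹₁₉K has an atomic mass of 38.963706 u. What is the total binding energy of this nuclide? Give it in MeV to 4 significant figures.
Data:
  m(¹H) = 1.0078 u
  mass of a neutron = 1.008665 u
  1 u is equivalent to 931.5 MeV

333.3 MeV

With 19 protons and 20 neutrons (A = 39):
Total constituent mass: 19 × 1.0078 + 20 × 1.008665 = 39.321500 u
Mass defect Δm = 39.321500 − 38.963706 = 0.357794 u
Converting to energy: 0.357794 u × 931.5 MeV/u = 333.285 MeV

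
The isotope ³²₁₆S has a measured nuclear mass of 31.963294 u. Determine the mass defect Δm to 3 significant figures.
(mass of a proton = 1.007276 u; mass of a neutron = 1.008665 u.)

0.292 u

Mass of separated nucleons = 16(1.007276) + 16(1.008665) = 16.116416 + 16.138640 = 32.255056 u
Mass defect Δm = 32.255056 − 31.963294 = 0.291762 u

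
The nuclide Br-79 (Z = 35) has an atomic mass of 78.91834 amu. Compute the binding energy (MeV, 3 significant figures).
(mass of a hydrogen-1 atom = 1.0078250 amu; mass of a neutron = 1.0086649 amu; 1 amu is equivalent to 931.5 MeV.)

Σm = 35·m(¹H) + 44·m_n = 35.2738750 + 44.3812556 = 79.6551306 amu
Mass defect Δm = 79.6551306 − 78.91834 = 0.7367906 amu
Binding energy = Δm·c² = 0.7367906 × 931.5 MeV/amu = 686.320 MeV

686 MeV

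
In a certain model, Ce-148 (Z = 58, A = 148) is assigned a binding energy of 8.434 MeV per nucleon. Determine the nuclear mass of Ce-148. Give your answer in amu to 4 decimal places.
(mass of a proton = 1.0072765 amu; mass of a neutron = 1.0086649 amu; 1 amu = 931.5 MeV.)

147.8619 amu

Total binding energy = 148 × 8.434 = 1248.232 MeV
Mass defect = 1248.232 MeV / (931.5 MeV/amu) = 1.340024 amu
Constituent mass = 58(1.0072765) + 90(1.0086649) = 149.2018780 amu
Nuclear mass = 149.2018780 − 1.340024 = 147.8618540 amu ≈ 147.8619 amu (to 4 decimal places)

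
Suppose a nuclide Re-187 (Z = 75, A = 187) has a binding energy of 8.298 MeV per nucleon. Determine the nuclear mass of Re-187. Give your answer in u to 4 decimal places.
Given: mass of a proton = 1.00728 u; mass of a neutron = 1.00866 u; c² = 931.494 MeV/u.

186.8501 u

Total binding energy = 187 × 8.298 = 1551.726 MeV
Mass defect = 1551.726 MeV / (931.494 MeV/u) = 1.665846 u
Constituent mass = 75(1.00728) + 112(1.00866) = 188.51592 u
Nuclear mass = 188.51592 − 1.665846 = 186.850074 u ≈ 186.8501 u (to 4 decimal places)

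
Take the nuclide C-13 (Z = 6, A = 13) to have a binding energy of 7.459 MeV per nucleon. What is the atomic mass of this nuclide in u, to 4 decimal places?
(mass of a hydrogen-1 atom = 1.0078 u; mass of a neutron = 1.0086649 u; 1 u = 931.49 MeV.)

13.0034 u

Total binding energy = 13 × 7.459 = 96.967 MeV
Mass defect = 96.967 MeV / (931.49 MeV/u) = 0.104099 u
Constituent mass = 6(1.0078) + 7(1.0086649) = 13.1074543 u
Atomic mass = 13.1074543 − 0.104099 = 13.0033553 u ≈ 13.0034 u (to 4 decimal places)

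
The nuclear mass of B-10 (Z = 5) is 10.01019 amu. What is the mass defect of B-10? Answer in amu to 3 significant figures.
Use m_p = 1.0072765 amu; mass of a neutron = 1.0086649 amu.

Z = 5, so N = A − Z = 10 − 5 = 5.
Σm = 5·m_p + 5·m_n = 5.0363825 + 5.0433245 = 10.0797070 amu
Δm = 10.0797070 − 10.01019 = 0.0695170 amu

0.0695 amu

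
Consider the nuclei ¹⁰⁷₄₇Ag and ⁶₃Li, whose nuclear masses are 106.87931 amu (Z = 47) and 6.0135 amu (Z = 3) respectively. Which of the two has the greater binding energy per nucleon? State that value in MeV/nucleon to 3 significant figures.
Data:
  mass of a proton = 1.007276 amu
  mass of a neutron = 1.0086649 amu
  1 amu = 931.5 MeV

¹⁰⁷₄₇Ag; 8.55 MeV/nucleon

¹⁰⁷₄₇Ag: Σm = 47(1.007276) + 60(1.0086649) = 107.8618660 amu; Δm = 0.9825560 amu; E_B = 915.25 MeV; E_B/A = 8.554 MeV
⁶₃Li: Σm = 3(1.007276) + 3(1.0086649) = 6.0478227 amu; Δm = 0.0343227 amu; E_B = 31.972 MeV; E_B/A = 5.329 MeV
¹⁰⁷₄₇Ag has the higher binding energy per nucleon, so it is the more tightly bound nucleus.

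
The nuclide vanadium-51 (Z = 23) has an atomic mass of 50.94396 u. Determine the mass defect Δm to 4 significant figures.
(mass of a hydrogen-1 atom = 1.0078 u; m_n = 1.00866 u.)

The nucleus contains 23 protons and 51 − 23 = 28 neutrons.
Mass of separated nucleons = 23(1.0078) + 28(1.00866) = 23.1794 + 28.24248 = 51.42188 u
Mass defect Δm = 51.42188 − 50.94396 = 0.47792 u

0.4779 u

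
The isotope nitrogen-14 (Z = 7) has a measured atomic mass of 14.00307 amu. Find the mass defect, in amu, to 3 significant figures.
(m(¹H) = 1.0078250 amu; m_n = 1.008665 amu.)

Total constituent mass: 7 × 1.0078250 + 7 × 1.008665 = 14.1154300 amu
Mass defect Δm = 14.1154300 − 14.00307 = 0.1123600 amu

0.112 amu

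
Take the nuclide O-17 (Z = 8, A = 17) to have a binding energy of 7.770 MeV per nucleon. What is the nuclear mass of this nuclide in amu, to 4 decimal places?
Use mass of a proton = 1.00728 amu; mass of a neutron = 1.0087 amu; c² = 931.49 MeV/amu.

16.9947 amu

Total binding energy = 17 × 7.770 = 132.090 MeV
Mass defect = 132.090 MeV / (931.49 MeV/amu) = 0.141805 amu
Constituent mass = 8(1.00728) + 9(1.0087) = 17.13654 amu
Nuclear mass = 17.13654 − 0.141805 = 16.994735 amu ≈ 16.9947 amu (to 4 decimal places)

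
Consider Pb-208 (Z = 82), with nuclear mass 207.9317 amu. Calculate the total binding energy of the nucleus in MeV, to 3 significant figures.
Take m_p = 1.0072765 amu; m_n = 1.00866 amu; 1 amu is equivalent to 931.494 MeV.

Total constituent mass: 82 × 1.0072765 + 126 × 1.00866 = 209.6878330 amu
The mass defect is 209.6878330 − 207.9317 = 1.7561330 amu.
Binding energy = Δm·c² = 1.7561330 × 931.494 MeV/amu = 1635.83 MeV

1640 MeV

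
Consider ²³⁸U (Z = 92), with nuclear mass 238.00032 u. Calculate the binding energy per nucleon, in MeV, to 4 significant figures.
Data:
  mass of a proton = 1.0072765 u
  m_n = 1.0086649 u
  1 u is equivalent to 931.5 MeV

With 92 protons and 146 neutrons (A = 238):
Total constituent mass: 92 × 1.0072765 + 146 × 1.0086649 = 239.9345134 u
Δm = 239.9345134 − 238.00032 = 1.9341934 u
Converting to energy: 1.9341934 u × 931.5 MeV/u = 1801.70 MeV
Dividing by A = 238 gives 7.570 MeV per nucleon.

7.570 MeV/nucleon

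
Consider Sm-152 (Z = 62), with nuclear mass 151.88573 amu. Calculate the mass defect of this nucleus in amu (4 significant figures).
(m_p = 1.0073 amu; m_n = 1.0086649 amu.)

1.347 amu

With 62 protons and 90 neutrons (A = 152):
Mass of separated nucleons = 62(1.0073) + 90(1.0086649) = 62.4526 + 90.7798410 = 153.2324410 amu
Δm = 153.2324410 − 151.88573 = 1.3467110 amu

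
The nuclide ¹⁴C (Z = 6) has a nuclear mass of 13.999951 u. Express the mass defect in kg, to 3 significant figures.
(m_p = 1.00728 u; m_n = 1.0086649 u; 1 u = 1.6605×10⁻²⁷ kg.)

The nucleus contains 6 protons and 14 − 6 = 8 neutrons.
Mass of separated nucleons = 6(1.00728) + 8(1.0086649) = 6.04368 + 8.0693192 = 14.1129992 u
Δm = 14.1129992 − 13.999951 = 0.1130482 u
In SI units: 0.1130482 u × 1.6605×10⁻²⁷ kg/u = 1.8772e-28 kg

1.88e-28 kg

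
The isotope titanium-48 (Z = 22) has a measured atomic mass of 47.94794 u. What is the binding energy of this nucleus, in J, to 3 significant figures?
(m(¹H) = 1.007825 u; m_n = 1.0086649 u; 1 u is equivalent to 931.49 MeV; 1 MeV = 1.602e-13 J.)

6.71e-11 J

Z = 22, so N = A − Z = 48 − 22 = 26.
Total constituent mass: 22 × 1.007825 + 26 × 1.0086649 = 48.3974374 u
The mass defect is 48.3974374 − 47.94794 = 0.4494974 u.
Converting to energy: 0.4494974 u × 931.49 MeV/u = 418.702 MeV
In joules: 418.702 MeV × 1.602e-13 J/MeV = 6.7076e-11 J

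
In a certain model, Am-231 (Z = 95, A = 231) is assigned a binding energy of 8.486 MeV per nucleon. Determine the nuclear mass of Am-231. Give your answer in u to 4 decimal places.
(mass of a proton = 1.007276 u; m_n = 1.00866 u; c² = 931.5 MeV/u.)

Total binding energy = 231 × 8.486 = 1960.266 MeV
Mass defect = 1960.266 MeV / (931.5 MeV/u) = 2.104419 u
Constituent mass = 95(1.007276) + 136(1.00866) = 232.868980 u
Nuclear mass = 232.868980 − 2.104419 = 230.764561 u ≈ 230.7646 u (to 4 decimal places)

230.7646 u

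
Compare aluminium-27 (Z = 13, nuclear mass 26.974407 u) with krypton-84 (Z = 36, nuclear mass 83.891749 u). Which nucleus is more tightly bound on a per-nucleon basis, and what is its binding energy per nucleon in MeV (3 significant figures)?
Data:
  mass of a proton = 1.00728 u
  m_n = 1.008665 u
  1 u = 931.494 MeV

krypton-84; 8.72 MeV/nucleon

aluminium-27: Σm = 13(1.00728) + 14(1.008665) = 27.215950 u; Δm = 0.241543 u; E_B = 225.00 MeV; E_B/A = 8.333 MeV
krypton-84: Σm = 36(1.00728) + 48(1.008665) = 84.678000 u; Δm = 0.786251 u; E_B = 732.39 MeV; E_B/A = 8.719 MeV
krypton-84 has the higher binding energy per nucleon, so it is the more tightly bound nucleus.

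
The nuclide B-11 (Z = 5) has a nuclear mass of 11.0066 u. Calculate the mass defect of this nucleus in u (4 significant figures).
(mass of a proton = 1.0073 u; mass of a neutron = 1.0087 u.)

0.08210 u

Σm = 5·m_p + 6·m_n = 5.0365 + 6.0522 = 11.0887 u
Δm = 11.0887 − 11.0066 = 0.0821 u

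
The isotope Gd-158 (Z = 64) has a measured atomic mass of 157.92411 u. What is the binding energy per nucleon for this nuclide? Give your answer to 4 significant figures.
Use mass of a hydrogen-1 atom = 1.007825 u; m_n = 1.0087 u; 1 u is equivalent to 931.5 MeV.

8.221 MeV/nucleon

Z = 64, so N = A − Z = 158 − 64 = 94.
Total constituent mass: 64 × 1.007825 + 94 × 1.0087 = 159.318600 u
Δm = 159.318600 − 157.92411 = 1.394490 u
Binding energy = Δm·c² = 1.394490 × 931.5 MeV/u = 1298.97 MeV
Dividing by A = 158 gives 8.221 MeV per nucleon.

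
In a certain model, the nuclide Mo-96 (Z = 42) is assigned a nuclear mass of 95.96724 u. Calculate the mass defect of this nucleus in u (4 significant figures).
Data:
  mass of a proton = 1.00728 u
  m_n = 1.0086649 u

0.8064 u

Mass of separated nucleons = 42(1.00728) + 54(1.0086649) = 42.30576 + 54.4679046 = 96.7736646 u
Mass defect Δm = 96.7736646 − 95.96724 = 0.8064246 u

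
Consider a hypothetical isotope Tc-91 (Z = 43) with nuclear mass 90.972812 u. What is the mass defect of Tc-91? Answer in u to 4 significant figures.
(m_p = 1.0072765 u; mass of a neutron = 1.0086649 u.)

Z = 43, so N = A − Z = 91 − 43 = 48.
Σm = 43·m_p + 48·m_n = 43.3128895 + 48.4159152 = 91.7288047 u
The mass defect is 91.7288047 − 90.972812 = 0.7559927 u.

0.7560 u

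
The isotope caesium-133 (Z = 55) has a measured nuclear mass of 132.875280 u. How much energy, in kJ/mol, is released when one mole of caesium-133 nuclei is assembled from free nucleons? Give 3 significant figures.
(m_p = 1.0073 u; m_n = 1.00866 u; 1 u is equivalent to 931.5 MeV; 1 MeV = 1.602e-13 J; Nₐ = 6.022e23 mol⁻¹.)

1.08e+11 kJ/mol

With 55 protons and 78 neutrons (A = 133):
Mass of separated nucleons = 55(1.0073) + 78(1.00866) = 55.4015 + 78.67548 = 134.07698 u
The mass defect is 134.07698 − 132.875280 = 1.201700 u.
E_B = 1.201700 × 931.5 = 1119.38 MeV
Per nucleus in joules: 1119.38 MeV × 1.602e-13 J/MeV = 1.7932e-10 J
Per mole: 1.7932e-10 J × 6.022e23 mol⁻¹ = 1.0799e+14 J/mol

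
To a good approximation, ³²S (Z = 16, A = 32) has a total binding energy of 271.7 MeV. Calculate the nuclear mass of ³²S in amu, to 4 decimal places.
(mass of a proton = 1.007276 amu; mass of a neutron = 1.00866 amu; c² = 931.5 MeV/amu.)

Mass defect = 271.7 MeV / (931.5 MeV/amu) = 0.291680 amu
Constituent mass = 16(1.007276) + 16(1.00866) = 32.254976 amu
Nuclear mass = 32.254976 − 0.291680 = 31.963296 amu ≈ 31.9633 amu (to 4 decimal places)

31.9633 amu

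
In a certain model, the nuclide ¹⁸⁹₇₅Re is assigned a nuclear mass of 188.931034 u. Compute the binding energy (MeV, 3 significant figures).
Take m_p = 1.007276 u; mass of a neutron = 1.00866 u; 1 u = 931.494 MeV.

Mass of separated nucleons = 75(1.007276) + 114(1.00866) = 75.545700 + 114.98724 = 190.532940 u
Δm = 190.532940 − 188.931034 = 1.601906 u
E_B = 1.601906 × 931.494 = 1492.17 MeV

1490 MeV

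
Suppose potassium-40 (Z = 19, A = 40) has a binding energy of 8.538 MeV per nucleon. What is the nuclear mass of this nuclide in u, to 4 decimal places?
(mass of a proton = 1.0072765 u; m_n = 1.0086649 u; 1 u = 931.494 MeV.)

Total binding energy = 40 × 8.538 = 341.520 MeV
Mass defect = 341.520 MeV / (931.494 MeV/u) = 0.366637 u
Constituent mass = 19(1.0072765) + 21(1.0086649) = 40.3202164 u
Nuclear mass = 40.3202164 − 0.366637 = 39.9535794 u ≈ 39.9536 u (to 4 decimal places)

39.9536 u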